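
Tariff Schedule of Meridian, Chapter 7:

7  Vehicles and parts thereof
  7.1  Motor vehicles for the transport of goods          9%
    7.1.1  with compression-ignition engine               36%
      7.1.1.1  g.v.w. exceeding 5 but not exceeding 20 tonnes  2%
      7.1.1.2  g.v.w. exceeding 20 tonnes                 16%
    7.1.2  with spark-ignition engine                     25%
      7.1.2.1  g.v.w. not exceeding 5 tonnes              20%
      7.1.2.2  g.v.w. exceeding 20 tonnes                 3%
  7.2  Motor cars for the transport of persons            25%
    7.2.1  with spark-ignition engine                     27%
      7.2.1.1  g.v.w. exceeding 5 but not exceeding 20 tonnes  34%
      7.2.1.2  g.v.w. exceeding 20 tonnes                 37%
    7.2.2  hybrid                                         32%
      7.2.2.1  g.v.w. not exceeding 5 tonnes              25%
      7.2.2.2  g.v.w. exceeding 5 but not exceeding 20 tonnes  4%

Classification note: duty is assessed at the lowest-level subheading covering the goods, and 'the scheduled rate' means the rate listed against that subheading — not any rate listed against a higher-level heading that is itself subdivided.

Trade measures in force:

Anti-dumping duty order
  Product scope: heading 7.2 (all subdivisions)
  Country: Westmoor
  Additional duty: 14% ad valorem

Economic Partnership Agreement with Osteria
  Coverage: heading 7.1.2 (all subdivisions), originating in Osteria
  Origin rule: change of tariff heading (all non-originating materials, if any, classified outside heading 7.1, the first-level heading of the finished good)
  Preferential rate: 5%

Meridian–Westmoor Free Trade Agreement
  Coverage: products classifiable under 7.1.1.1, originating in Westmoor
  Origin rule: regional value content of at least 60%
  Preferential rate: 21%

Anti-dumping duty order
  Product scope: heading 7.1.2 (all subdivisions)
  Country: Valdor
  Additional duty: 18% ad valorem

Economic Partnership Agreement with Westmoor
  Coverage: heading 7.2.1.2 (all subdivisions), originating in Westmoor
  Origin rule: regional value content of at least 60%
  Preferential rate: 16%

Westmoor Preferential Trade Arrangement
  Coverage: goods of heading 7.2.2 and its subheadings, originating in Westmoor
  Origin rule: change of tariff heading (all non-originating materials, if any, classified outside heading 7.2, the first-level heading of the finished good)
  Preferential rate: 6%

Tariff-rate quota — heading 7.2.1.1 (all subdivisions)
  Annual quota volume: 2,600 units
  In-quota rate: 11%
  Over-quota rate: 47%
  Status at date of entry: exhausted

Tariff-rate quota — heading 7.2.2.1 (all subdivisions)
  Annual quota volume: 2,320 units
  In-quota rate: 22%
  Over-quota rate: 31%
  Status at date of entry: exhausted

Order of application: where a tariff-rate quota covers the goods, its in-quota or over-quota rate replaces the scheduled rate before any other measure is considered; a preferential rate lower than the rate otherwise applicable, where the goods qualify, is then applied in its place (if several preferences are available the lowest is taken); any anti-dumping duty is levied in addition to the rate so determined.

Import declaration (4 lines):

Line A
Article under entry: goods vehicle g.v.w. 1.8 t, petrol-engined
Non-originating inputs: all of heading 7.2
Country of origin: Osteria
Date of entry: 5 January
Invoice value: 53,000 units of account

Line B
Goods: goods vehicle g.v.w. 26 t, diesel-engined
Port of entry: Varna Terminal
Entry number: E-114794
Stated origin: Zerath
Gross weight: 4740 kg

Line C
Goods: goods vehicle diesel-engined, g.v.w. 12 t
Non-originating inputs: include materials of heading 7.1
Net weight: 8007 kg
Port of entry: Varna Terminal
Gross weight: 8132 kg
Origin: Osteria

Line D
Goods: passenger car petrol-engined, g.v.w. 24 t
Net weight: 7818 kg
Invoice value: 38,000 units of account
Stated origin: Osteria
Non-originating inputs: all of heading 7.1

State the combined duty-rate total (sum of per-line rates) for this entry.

Line A: goods vehicle → 7.1; petrol-engined → 7.1.2; g.v.w. 1.8 t → 7.1.2.1. Scheduled 20%. Osteria agreement on 7.1.2: CTH met → 5% available; preferential 5%. → 5%.
Line B: goods vehicle → 7.1; diesel-engined → 7.1.1; g.v.w. 26 t → 7.1.1.2. Scheduled 16%. No special measure applies. → 16%.
Line C: goods vehicle → 7.1; diesel-engined → 7.1.1; g.v.w. 12 t → 7.1.1.1. Scheduled 2%. Osteria agreement on 7.1.2: 7.1.1.1 not covered. → 2%.
Line D: passenger car → 7.2; petrol-engined → 7.2.1; g.v.w. 24 t → 7.2.1.2. Scheduled 37%. Osteria agreement on 7.1.2: 7.2.1.2 not covered. → 37%.
Sum: 5% + 16% + 2% + 37% = 60%.

60%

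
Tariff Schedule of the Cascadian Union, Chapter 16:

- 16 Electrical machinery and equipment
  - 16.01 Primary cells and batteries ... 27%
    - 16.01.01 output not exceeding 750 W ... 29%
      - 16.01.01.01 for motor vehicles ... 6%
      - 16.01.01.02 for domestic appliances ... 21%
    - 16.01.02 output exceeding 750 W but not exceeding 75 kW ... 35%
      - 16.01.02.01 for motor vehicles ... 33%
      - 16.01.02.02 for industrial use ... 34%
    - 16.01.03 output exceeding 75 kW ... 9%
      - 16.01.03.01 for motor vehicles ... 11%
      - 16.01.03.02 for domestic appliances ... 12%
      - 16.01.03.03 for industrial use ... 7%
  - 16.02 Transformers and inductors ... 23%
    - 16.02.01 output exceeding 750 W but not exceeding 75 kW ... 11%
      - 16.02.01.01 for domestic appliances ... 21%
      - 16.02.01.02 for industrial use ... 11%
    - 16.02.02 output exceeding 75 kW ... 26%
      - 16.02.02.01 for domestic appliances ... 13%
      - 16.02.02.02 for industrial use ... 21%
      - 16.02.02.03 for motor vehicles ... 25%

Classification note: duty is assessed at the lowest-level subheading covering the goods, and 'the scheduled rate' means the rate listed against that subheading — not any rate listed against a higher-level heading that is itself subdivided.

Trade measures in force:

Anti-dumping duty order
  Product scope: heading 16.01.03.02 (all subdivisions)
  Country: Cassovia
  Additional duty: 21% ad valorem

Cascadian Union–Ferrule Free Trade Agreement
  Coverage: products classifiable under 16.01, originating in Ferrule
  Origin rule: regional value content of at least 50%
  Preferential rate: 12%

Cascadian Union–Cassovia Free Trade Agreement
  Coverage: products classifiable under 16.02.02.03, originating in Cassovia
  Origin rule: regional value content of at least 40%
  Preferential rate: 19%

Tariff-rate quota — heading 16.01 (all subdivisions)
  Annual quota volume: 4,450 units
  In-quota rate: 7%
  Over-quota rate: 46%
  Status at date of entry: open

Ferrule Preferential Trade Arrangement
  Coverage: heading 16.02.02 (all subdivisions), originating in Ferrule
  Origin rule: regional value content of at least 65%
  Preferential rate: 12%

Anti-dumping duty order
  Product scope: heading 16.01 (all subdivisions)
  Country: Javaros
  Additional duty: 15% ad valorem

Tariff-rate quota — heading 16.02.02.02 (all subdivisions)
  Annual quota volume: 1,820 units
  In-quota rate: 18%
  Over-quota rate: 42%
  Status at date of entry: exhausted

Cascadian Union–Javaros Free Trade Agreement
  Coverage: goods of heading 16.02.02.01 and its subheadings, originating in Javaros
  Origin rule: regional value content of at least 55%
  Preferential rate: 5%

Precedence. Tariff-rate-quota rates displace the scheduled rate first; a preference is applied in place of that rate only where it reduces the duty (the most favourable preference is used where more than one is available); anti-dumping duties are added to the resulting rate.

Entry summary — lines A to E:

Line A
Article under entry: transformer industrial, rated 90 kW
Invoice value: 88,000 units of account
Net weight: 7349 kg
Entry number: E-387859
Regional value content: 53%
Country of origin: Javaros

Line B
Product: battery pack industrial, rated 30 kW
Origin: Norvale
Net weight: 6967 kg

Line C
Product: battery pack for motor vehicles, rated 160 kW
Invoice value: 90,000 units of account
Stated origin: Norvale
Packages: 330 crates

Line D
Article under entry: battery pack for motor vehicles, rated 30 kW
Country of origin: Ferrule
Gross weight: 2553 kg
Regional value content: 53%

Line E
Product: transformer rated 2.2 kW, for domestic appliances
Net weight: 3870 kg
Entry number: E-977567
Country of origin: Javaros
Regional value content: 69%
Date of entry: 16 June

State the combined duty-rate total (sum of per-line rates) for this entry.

Line A: transformer → 16.02; rated 90 kW → 16.02.02; industrial → 16.02.02.02. Scheduled 21%. quota on 16.02.02.02 exhausted → over-quota 42%; Javaros agreement on 16.02.02.01: 16.02.02.02 not covered. → 42%.
Line B: battery pack → 16.01; rated 30 kW → 16.01.02; industrial → 16.01.02.02. Scheduled 34%. quota on 16.01 open → in-quota 7%. → 7%.
Line C: battery pack → 16.01; rated 160 kW → 16.01.03; for motor vehicles → 16.01.03.01. Scheduled 11%. quota on 16.01 open → in-quota 7%. → 7%.
Line D: battery pack → 16.01; rated 30 kW → 16.01.02; for motor vehicles → 16.01.02.01. Scheduled 33%. quota on 16.01 open → in-quota 7%; Ferrule agreement on 16.01: RVC ≥ 50% → 12% available; Ferrule agreement on 16.02.02: 16.01.02.01 not covered; preference 12% not lower than 7% → no reduction. → 7%.
Line E: transformer → 16.02; rated 2.2 kW → 16.02.01; for domestic appliances → 16.02.01.01. Scheduled 21%. Javaros agreement on 16.02.02.01: 16.02.01.01 not covered. → 21%.
Sum: 42% + 7% + 7% + 7% + 21% = 84%.

84%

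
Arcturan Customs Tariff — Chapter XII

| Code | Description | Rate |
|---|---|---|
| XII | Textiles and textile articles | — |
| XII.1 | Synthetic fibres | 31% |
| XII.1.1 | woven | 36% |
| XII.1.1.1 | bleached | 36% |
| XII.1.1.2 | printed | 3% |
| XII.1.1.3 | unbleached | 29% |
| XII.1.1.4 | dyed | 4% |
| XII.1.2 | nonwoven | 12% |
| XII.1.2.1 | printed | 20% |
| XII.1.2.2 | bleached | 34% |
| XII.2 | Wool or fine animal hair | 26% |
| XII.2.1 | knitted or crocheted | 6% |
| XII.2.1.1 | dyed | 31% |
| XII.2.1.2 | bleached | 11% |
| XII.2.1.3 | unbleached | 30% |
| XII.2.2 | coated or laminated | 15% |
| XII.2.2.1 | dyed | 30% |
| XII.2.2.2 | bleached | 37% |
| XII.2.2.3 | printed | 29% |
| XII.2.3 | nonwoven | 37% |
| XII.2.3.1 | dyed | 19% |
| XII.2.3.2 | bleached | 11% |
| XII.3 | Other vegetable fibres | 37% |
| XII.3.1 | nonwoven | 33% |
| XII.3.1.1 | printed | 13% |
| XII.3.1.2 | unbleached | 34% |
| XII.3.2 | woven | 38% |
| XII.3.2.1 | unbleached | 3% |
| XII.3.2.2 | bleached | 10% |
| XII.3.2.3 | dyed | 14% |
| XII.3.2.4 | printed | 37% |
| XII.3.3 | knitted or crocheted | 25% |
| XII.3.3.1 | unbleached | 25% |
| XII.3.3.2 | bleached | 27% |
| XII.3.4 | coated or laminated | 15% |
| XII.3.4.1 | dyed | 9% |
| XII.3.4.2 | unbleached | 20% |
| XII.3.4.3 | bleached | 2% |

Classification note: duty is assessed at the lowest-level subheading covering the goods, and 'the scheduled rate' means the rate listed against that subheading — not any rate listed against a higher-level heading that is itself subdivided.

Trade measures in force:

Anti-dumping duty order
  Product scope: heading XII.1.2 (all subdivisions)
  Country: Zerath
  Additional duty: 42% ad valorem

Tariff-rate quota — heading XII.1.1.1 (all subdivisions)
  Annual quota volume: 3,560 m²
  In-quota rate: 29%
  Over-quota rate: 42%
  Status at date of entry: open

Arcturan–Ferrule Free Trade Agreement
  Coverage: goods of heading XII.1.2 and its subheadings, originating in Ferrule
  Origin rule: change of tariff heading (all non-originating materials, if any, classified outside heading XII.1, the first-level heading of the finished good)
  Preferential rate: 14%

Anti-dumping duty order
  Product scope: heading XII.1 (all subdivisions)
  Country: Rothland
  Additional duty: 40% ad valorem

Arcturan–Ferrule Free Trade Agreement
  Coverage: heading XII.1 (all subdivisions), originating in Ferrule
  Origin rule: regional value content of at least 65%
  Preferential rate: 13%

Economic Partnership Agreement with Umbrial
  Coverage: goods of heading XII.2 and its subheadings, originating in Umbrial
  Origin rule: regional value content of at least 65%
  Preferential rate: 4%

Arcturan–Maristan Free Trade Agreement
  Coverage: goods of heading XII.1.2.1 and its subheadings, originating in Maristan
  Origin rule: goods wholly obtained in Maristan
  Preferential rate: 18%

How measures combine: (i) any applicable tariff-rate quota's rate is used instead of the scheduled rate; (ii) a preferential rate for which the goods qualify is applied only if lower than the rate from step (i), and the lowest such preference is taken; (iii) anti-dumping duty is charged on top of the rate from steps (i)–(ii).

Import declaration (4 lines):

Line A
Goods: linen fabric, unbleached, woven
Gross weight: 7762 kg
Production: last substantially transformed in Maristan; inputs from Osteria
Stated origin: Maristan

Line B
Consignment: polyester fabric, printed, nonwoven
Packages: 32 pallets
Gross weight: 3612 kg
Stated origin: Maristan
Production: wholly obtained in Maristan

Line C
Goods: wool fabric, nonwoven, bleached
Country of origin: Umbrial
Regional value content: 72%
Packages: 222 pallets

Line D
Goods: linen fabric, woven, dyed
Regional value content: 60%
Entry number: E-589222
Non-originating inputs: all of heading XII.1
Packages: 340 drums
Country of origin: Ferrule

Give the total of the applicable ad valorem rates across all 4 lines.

39%

Line A: linen → XII.3; woven → XII.3.2; unbleached → XII.3.2.1. Scheduled 3%. Maristan agreement on XII.1.2.1: XII.3.2.1 not covered. → 3%.
Line B: polyester → XII.1; nonwoven → XII.1.2; printed → XII.1.2.1. Scheduled 20%. Maristan agreement on XII.1.2.1: wholly obtained → 18% available; preferential 18%. → 18%.
Line C: wool → XII.2; nonwoven → XII.2.3; bleached → XII.2.3.2. Scheduled 11%. Umbrial agreement on XII.2: RVC ≥ 65% → 4% available; preferential 4%. → 4%.
Line D: linen → XII.3; woven → XII.3.2; dyed → XII.3.2.3. Scheduled 14%. Ferrule agreement on XII.1.2: XII.3.2.3 not covered; Ferrule agreement on XII.1: XII.3.2.3 not covered. → 14%.
Sum: 3% + 18% + 4% + 14% = 39%.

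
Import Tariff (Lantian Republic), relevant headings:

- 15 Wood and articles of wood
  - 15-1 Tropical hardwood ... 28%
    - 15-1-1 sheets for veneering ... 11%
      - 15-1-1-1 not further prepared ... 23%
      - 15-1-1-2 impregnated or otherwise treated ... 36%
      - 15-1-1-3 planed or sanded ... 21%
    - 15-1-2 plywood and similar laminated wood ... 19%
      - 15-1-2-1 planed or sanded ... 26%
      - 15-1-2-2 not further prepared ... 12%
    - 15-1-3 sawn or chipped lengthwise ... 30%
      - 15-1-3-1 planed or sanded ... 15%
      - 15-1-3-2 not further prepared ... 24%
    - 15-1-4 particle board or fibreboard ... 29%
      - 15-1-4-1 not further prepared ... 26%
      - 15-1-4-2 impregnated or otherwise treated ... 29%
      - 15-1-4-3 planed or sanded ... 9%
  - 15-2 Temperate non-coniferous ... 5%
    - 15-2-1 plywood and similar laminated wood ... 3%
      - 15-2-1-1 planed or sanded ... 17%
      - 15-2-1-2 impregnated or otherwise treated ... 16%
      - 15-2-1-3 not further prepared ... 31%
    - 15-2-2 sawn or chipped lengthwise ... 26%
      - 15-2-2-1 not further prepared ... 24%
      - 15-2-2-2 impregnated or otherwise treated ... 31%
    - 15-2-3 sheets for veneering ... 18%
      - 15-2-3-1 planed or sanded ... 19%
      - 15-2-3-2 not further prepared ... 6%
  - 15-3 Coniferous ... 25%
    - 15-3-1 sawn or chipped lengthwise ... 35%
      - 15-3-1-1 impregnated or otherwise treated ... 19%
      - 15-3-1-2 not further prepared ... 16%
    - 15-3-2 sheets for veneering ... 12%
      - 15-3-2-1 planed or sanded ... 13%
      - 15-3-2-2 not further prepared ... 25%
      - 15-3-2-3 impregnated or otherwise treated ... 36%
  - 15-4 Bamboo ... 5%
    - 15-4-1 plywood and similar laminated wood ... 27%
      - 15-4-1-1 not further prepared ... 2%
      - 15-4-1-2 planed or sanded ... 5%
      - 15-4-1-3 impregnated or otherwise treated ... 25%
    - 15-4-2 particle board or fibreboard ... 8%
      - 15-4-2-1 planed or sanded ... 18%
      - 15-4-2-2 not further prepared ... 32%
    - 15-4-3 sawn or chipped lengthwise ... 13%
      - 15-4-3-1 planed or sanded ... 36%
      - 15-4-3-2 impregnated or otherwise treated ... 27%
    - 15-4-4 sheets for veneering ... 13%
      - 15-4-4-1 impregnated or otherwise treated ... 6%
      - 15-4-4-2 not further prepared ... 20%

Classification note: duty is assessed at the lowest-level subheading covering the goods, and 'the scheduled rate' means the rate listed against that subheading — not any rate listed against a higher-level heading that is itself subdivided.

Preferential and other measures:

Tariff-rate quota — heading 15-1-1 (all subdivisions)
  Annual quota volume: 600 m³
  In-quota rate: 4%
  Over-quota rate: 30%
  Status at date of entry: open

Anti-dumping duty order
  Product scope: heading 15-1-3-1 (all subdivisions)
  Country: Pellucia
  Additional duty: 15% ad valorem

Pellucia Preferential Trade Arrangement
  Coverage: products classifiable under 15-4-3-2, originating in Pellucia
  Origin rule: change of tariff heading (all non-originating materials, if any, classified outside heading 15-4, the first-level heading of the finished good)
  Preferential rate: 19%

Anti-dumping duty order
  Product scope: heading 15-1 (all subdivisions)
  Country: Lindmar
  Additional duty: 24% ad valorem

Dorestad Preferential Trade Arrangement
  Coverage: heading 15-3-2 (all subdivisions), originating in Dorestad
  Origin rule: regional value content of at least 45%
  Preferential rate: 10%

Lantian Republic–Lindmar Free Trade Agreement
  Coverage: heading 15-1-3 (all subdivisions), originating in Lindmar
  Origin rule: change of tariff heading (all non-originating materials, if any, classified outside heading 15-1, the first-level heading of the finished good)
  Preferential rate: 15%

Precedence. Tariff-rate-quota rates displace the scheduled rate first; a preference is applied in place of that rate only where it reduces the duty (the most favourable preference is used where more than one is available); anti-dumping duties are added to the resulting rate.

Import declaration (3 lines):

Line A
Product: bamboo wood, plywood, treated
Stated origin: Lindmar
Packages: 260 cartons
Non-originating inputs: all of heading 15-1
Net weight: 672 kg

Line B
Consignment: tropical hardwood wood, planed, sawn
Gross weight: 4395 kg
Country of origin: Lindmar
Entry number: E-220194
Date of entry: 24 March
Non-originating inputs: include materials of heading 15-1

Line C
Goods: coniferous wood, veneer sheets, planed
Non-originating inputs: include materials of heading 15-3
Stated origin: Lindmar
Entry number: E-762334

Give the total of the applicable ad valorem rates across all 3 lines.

Line A: bamboo → 15-4; plywood → 15-4-1; treated → 15-4-1-3. Scheduled 25%. Lindmar agreement on 15-1-3: 15-4-1-3 not covered. → 25%.
Line B: tropical hardwood → 15-1; sawn → 15-1-3; planed → 15-1-3-1. Scheduled 15%. Lindmar agreement on 15-1-3: CTH not met; anti-dumping (Lindmar, 15-1): +24%; total 15% + 24% = 39%. → 39%.
Line C: coniferous → 15-3; veneer sheets → 15-3-2; planed → 15-3-2-1. Scheduled 13%. Lindmar agreement on 15-1-3: 15-3-2-1 not covered. → 13%.
Sum: 25% + 39% + 13% = 77%.

77%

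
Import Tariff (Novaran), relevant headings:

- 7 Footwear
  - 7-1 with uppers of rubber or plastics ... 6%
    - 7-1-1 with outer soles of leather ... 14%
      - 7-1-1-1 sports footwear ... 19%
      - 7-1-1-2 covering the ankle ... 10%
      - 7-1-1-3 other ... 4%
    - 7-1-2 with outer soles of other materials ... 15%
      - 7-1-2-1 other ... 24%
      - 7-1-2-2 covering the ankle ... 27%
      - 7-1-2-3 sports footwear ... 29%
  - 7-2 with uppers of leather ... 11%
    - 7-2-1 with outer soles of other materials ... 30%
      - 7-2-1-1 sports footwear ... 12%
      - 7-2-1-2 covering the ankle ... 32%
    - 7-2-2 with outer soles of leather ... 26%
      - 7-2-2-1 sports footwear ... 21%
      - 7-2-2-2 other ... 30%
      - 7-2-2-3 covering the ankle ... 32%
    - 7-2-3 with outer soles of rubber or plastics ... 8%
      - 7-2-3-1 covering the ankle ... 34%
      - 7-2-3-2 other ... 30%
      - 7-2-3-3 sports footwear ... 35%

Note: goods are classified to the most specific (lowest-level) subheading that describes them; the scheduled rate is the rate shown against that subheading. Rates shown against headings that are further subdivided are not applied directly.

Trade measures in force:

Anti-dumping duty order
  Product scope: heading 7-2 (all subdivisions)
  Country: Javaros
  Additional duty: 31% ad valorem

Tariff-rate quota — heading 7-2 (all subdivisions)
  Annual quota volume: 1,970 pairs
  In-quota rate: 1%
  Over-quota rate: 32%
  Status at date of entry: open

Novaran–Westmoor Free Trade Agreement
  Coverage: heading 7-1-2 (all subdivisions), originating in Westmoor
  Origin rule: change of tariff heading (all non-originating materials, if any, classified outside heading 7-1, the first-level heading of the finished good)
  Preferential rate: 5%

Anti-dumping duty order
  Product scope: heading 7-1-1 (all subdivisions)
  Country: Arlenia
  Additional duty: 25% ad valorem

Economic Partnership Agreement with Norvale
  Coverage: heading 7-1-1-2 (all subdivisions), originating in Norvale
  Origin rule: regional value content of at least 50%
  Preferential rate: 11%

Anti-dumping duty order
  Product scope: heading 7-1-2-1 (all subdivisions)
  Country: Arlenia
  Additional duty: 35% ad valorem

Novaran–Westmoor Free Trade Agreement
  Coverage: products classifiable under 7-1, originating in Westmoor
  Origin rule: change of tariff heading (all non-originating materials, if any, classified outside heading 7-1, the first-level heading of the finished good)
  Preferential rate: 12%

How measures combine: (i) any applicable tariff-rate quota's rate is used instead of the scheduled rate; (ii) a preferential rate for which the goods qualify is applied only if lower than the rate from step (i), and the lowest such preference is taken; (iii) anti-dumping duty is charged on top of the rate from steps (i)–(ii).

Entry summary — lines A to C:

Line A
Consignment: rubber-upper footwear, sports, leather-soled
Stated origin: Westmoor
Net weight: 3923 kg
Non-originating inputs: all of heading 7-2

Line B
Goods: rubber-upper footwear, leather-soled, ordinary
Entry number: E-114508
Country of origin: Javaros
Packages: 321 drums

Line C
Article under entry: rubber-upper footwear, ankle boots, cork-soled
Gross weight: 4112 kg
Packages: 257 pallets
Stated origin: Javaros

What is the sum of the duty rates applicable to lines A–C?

43%

Line A: rubber-upper → 7-1; leather-soled → 7-1-1; sports → 7-1-1-1. Scheduled 19%. Westmoor agreement on 7-1-2: 7-1-1-1 not covered; Westmoor agreement on 7-1: CTH met → 12% available; preferential 12%. → 12%.
Line B: rubber-upper → 7-1; leather-soled → 7-1-1; ordinary → 7-1-1-3. Scheduled 4%. No special measure applies. → 4%.
Line C: rubber-upper → 7-1; cork-soled → 7-1-2; ankle boots → 7-1-2-2. Scheduled 27%. No special measure applies. → 27%.
Sum: 12% + 4% + 27% = 43%.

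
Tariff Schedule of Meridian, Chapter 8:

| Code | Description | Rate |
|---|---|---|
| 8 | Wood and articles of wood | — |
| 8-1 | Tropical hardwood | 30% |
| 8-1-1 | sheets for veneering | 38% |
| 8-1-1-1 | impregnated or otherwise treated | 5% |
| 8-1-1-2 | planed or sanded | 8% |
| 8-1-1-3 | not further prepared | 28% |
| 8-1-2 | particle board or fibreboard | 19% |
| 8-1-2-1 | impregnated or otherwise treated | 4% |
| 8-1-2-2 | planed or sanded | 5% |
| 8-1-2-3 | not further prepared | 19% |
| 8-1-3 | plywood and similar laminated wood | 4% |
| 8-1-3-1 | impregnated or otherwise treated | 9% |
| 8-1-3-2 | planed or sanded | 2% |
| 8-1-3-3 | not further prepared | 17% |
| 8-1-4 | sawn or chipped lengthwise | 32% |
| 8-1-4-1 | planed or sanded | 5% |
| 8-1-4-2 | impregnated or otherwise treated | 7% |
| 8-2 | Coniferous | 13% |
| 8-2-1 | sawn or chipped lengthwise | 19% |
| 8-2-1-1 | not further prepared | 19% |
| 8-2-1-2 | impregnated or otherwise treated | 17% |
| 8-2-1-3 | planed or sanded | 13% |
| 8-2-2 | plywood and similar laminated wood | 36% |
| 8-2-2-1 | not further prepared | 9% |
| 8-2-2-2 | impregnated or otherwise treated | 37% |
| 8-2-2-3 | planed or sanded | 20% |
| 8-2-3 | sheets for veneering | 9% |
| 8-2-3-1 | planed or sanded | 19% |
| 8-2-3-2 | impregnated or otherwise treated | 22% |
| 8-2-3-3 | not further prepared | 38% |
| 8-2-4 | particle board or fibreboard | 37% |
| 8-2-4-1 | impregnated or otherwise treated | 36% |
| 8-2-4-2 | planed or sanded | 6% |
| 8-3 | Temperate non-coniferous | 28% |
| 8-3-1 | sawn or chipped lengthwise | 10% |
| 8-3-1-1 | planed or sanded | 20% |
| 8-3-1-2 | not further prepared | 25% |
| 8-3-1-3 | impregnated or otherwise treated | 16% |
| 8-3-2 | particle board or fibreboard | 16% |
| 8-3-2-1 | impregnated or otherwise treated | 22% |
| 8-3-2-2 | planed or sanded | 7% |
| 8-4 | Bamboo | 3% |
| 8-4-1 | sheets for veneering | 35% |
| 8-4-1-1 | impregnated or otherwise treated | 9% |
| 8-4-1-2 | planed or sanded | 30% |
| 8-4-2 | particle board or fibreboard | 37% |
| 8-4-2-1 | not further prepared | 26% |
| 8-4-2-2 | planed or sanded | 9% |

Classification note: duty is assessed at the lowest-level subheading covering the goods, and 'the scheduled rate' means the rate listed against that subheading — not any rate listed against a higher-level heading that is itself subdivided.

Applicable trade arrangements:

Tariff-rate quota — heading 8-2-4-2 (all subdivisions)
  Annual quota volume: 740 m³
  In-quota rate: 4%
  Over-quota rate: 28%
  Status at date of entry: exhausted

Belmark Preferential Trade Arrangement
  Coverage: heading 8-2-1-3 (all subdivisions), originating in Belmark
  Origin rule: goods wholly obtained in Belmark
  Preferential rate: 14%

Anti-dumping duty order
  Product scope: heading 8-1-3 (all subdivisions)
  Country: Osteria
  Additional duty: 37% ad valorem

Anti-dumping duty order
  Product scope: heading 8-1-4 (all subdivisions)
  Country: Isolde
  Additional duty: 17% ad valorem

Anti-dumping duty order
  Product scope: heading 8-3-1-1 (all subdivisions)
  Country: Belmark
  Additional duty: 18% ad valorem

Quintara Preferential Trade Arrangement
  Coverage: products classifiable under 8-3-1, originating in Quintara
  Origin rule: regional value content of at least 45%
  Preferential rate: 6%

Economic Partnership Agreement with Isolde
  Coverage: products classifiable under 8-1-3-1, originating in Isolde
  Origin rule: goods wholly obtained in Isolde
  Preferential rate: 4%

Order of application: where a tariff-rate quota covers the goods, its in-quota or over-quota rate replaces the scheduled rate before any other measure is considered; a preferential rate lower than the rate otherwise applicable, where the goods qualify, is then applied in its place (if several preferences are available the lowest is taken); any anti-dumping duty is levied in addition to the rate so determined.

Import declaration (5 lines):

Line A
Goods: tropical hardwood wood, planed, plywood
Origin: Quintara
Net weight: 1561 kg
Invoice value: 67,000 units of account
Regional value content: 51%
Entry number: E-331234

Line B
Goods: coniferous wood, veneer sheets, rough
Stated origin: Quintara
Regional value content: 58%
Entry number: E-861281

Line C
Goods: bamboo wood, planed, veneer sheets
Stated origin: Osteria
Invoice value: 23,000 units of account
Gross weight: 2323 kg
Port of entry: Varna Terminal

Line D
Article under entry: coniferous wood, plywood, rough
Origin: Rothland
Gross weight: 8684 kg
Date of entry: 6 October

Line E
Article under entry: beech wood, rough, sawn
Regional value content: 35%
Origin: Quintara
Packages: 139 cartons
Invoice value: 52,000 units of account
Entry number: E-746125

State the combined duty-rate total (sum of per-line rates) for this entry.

Line A: tropical hardwood → 8-1; plywood → 8-1-3; planed → 8-1-3-2. Scheduled 2%. Quintara agreement on 8-3-1: 8-1-3-2 not covered. → 2%.
Line B: coniferous → 8-2; veneer sheets → 8-2-3; rough → 8-2-3-3. Scheduled 38%. Quintara agreement on 8-3-1: 8-2-3-3 not covered. → 38%.
Line C: bamboo → 8-4; veneer sheets → 8-4-1; planed → 8-4-1-2. Scheduled 30%. No special measure applies. → 30%.
Line D: coniferous → 8-2; plywood → 8-2-2; rough → 8-2-2-1. Scheduled 9%. No special measure applies. → 9%.
Line E: beech → 8-3; sawn → 8-3-1; rough → 8-3-1-2. Scheduled 25%. Quintara agreement on 8-3-1: RVC < 45%. → 25%.
Sum: 2% + 38% + 30% + 9% + 25% = 104%.

104%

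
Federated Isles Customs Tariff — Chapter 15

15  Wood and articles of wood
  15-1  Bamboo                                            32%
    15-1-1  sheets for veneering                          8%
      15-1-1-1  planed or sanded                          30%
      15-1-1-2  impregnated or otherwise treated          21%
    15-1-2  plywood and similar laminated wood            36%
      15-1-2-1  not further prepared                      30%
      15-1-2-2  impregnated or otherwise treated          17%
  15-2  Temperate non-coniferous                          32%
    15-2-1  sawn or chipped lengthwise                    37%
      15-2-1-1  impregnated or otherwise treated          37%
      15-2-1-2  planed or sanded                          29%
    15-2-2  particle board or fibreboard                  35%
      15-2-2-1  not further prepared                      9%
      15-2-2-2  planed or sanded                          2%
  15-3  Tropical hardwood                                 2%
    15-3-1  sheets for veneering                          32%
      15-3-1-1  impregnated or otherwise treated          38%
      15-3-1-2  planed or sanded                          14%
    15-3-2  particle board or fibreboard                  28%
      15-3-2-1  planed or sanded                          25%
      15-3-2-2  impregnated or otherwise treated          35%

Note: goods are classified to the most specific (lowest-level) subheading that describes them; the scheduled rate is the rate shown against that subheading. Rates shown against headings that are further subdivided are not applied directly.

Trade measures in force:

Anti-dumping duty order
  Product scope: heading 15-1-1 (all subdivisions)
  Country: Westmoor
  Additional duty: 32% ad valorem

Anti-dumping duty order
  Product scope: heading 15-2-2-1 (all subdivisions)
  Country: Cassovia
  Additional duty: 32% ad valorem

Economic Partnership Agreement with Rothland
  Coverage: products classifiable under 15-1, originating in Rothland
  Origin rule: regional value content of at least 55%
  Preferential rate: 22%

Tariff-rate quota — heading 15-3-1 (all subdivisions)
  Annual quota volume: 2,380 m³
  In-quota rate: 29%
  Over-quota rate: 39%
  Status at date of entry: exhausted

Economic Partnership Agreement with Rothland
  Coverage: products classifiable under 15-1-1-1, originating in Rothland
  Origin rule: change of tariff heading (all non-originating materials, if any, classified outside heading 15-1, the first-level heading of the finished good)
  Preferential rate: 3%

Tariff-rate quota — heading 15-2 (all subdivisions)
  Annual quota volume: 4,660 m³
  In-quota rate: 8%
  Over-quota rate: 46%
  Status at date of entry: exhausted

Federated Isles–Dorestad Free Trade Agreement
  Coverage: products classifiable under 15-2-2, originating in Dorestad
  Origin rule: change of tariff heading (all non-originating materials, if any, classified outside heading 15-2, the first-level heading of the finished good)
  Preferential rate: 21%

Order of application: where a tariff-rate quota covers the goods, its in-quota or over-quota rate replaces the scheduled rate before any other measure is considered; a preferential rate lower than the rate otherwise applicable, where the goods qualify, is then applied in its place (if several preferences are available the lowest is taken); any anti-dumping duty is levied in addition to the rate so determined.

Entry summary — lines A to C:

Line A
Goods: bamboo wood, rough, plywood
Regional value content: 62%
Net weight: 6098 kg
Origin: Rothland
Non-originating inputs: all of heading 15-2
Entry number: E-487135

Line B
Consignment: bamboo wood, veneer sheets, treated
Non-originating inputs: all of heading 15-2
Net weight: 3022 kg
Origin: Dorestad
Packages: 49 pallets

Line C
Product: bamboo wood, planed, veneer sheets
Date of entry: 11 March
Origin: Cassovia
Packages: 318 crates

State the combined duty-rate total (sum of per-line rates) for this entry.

Line A: bamboo → 15-1; plywood → 15-1-2; rough → 15-1-2-1. Scheduled 30%. Rothland agreement on 15-1: RVC ≥ 55% → 22% available; Rothland agreement on 15-1-1-1: 15-1-2-1 not covered; preferential 22%. → 22%.
Line B: bamboo → 15-1; veneer sheets → 15-1-1; treated → 15-1-1-2. Scheduled 21%. Dorestad agreement on 15-2-2: 15-1-1-2 not covered. → 21%.
Line C: bamboo → 15-1; veneer sheets → 15-1-1; planed → 15-1-1-1. Scheduled 30%. No special measure applies. → 30%.
Sum: 22% + 21% + 30% = 73%.

73%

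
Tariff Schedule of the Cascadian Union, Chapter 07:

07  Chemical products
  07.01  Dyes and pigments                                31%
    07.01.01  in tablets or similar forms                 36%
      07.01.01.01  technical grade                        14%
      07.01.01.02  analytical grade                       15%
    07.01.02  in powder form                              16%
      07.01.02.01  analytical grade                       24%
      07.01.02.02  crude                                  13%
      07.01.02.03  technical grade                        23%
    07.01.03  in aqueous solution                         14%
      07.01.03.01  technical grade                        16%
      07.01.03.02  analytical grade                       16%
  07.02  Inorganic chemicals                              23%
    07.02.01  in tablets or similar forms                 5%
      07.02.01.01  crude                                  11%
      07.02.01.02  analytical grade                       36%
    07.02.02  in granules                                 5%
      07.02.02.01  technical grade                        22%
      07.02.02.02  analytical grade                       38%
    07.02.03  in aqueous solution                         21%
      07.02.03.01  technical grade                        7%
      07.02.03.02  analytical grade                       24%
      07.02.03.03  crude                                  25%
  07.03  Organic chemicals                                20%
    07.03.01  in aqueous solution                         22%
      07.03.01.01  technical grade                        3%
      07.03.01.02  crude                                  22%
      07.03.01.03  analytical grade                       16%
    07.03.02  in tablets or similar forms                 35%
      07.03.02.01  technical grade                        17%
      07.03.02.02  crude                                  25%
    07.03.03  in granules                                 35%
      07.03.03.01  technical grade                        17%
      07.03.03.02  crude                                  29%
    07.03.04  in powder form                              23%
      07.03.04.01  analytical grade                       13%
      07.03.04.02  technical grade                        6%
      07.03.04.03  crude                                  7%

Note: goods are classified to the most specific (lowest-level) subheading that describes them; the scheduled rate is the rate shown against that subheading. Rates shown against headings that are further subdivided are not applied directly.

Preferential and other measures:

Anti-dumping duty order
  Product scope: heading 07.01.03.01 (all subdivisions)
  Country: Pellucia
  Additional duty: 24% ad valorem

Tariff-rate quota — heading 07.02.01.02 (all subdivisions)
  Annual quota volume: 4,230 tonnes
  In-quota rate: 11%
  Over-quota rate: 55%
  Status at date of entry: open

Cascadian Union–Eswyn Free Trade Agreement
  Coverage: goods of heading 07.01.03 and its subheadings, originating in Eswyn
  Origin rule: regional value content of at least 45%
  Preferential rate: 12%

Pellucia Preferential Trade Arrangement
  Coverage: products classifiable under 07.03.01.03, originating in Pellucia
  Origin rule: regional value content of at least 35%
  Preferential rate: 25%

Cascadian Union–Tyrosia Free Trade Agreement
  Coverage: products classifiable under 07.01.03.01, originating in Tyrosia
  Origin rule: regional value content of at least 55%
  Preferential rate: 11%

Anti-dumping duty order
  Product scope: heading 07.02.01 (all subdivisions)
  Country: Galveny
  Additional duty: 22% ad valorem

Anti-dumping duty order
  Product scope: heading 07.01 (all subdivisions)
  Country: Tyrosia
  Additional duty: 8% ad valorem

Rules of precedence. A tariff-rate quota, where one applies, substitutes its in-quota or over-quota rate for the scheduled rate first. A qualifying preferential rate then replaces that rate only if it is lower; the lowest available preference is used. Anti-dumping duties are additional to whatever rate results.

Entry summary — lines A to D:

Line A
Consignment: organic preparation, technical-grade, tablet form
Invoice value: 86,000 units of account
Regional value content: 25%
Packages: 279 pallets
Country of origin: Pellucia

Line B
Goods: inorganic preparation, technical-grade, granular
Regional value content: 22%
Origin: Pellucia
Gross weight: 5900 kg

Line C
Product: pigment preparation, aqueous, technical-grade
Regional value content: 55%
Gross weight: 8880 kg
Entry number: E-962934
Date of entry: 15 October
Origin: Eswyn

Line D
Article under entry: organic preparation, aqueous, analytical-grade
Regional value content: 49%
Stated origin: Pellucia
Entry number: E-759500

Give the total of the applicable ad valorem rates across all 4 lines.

Line A: organic → 07.03; tablet form → 07.03.02; technical-grade → 07.03.02.01. Scheduled 17%. Pellucia agreement on 07.03.01.03: 07.03.02.01 not covered. → 17%.
Line B: inorganic → 07.02; granular → 07.02.02; technical-grade → 07.02.02.01. Scheduled 22%. Pellucia agreement on 07.03.01.03: 07.02.02.01 not covered. → 22%.
Line C: pigment → 07.01; aqueous → 07.01.03; technical-grade → 07.01.03.01. Scheduled 16%. Eswyn agreement on 07.01.03: RVC ≥ 45% → 12% available; preferential 12%. → 12%.
Line D: organic → 07.03; aqueous → 07.03.01; analytical-grade → 07.03.01.03. Scheduled 16%. Pellucia agreement on 07.03.01.03: RVC ≥ 35% → 25% available; preference 25% not lower than 16% → no reduction. → 16%.
Sum: 17% + 22% + 12% + 16% = 67%.

67%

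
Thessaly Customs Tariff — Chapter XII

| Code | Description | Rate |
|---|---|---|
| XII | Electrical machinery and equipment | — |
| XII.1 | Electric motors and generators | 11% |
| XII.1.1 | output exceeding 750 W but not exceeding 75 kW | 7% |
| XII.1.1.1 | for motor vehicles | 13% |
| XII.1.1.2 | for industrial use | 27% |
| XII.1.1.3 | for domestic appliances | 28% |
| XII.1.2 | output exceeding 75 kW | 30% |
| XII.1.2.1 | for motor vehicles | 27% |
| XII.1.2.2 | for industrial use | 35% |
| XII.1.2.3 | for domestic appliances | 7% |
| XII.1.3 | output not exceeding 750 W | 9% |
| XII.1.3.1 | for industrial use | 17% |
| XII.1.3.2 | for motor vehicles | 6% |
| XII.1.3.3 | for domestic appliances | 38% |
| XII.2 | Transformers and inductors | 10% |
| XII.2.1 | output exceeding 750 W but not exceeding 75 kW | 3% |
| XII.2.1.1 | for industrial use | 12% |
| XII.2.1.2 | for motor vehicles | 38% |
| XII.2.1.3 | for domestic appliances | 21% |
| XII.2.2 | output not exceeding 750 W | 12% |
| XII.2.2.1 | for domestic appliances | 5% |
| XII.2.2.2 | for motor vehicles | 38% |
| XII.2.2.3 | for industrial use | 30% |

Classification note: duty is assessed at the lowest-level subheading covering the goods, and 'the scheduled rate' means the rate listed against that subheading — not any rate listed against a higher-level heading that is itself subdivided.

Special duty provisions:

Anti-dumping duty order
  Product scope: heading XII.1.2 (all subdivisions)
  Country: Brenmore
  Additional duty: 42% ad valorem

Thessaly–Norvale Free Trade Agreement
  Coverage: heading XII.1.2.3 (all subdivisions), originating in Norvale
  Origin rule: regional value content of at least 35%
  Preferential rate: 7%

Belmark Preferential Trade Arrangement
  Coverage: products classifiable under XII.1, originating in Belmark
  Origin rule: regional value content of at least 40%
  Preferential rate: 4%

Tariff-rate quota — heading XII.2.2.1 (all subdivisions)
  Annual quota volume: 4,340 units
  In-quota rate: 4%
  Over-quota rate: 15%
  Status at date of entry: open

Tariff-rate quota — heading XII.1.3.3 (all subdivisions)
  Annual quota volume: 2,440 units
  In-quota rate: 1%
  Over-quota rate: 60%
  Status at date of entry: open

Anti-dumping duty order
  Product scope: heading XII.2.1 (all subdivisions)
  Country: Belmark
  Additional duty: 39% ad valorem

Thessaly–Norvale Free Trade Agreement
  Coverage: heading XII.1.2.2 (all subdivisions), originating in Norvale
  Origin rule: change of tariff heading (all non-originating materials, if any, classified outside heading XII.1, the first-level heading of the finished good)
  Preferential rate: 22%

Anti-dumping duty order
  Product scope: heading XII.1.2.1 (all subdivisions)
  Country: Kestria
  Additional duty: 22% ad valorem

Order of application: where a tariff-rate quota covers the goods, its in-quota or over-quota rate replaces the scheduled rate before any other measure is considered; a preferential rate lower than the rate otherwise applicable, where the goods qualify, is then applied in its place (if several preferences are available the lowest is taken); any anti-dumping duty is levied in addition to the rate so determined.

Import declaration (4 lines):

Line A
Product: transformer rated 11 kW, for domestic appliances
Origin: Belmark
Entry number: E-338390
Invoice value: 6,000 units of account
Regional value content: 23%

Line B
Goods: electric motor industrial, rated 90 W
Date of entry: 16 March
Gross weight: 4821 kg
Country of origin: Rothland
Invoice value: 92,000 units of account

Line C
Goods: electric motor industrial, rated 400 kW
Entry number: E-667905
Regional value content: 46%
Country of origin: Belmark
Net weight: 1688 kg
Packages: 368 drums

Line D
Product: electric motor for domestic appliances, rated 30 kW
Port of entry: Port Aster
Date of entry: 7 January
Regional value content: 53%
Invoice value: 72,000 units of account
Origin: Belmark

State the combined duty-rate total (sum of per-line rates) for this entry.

85%

Line A: transformer → XII.2; rated 11 kW → XII.2.1; for domestic appliances → XII.2.1.3. Scheduled 21%. Belmark agreement on XII.1: XII.2.1.3 not covered; anti-dumping (Belmark, XII.2.1): +39%; total 21% + 39% = 60%. → 60%.
Line B: electric motor → XII.1; rated 90 W → XII.1.3; industrial → XII.1.3.1. Scheduled 17%. No special measure applies. → 17%.
Line C: electric motor → XII.1; rated 400 kW → XII.1.2; industrial → XII.1.2.2. Scheduled 35%. Belmark agreement on XII.1: RVC ≥ 40% → 4% available; preferential 4%. → 4%.
Line D: electric motor → XII.1; rated 30 kW → XII.1.1; for domestic appliances → XII.1.1.3. Scheduled 28%. Belmark agreement on XII.1: RVC ≥ 40% → 4% available; preferential 4%. → 4%.
Sum: 60% + 17% + 4% + 4% = 85%.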